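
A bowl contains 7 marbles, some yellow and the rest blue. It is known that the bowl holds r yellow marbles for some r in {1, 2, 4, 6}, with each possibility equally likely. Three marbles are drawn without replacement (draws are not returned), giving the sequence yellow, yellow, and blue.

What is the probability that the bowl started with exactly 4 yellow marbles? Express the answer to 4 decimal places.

0.4737

For each hypothesis, P(data | H) works out to: P(data | r = 1) = (1/7)(0/6) = 0; P(data | r = 2) = (2/7)(1/6)(5/5) = 1/21; P(data | r = 4) = (4/7)(3/6)(3/5) = 6/35; P(data | r = 6) = (6/7)(5/6)(1/5) = 1/7.
Multiplying each by its prior: 1/4 · 0 = 0, 1/4 · 1/21 = 1/84, 1/4 · 6/35 = 3/70, 1/4 · 1/7 = 1/28; with total 19/210.
By Bayes' rule, P(r = 4 | data) = (3/70) / (19/210) = 9/19.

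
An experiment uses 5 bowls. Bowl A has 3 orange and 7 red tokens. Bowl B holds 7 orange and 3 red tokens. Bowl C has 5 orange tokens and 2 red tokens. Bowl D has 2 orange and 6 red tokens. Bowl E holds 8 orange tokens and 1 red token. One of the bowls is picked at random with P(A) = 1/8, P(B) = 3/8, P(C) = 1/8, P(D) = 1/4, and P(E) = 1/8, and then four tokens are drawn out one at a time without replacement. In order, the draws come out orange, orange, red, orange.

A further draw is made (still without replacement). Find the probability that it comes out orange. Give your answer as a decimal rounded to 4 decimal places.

Under each hypothesis, the probability of the observed sequence is: P(data | bowl A) = (3/10)(2/9)(7/8)(1/7) = 0.0083333; P(data | bowl B) = (7/10)(6/9)(3/8)(5/7) = 0.125; P(data | bowl C) = (5/7)(4/6)(2/5)(3/4) = 0.14286; P(data | bowl D) = (2/8)(1/7)(6/6)(0/5) = 0; P(data | bowl E) = (8/9)(7/8)(1/7)(6/6) = 0.11111.
Weighting by the prior gives 1/8 · 0.0083333 = 0.0010417, 3/8 · 0.125 = 0.046875, 1/8 · 0.14286 = 0.017857, 1/4 · 0 = 0, 1/8 · 0.11111 = 0.013889; these sum to 0.079663.
Normalising, the posterior is P(bowl A | data) = 0.013076, P(bowl B | data) = 0.58842, P(bowl C | data) = 0.22416, P(bowl D | data) = 0, P(bowl E | data) = 0.17435.
The predictive probability is P(orange next | data) = (0)(0.013076) + (2/3)(0.58842) + (2/3)(0.22416) + (1)(0.17435) = 0.71606.

0.7161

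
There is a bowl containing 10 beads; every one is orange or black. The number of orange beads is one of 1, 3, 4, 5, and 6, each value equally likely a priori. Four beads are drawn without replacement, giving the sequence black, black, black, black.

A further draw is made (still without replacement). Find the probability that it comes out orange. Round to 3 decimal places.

The likelihood of the observed sequence under each hypothesis: P(data | r = 1) = (9/10)(8/9)(7/8)(6/7) = 0.6; P(data | r = 3) = (7/10)(6/9)(5/8)(4/7) = 0.16667; P(data | r = 4) = (6/10)(5/9)(4/8)(3/7) = 0.071429; P(data | r = 5) = (5/10)(4/9)(3/8)(2/7) = 0.02381; P(data | r = 6) = (4/10)(3/9)(2/8)(1/7) = 0.0047619.
Multiplying each by its prior: 1/5 · 0.6 = 0.12, 1/5 · 0.16667 = 0.033333, 1/5 · 0.071429 = 0.014286, 1/5 · 0.02381 = 0.0047619, 1/5 · 0.0047619 = 0.00095238; with total 0.17333.
Dividing through by the total gives posterior P(r = 1 | data) = 0.69231, P(r = 3 | data) = 0.19231, P(r = 4 | data) = 0.082418, P(r = 5 | data) = 0.027473, P(r = 6 | data) = 0.0054945.
The predictive probability is P(orange next | data) = (1/6)(0.69231) + (1/2)(0.19231) + (2/3)(0.082418) + (5/6)(0.027473) + (1)(0.0054945) = 0.29487.

0.295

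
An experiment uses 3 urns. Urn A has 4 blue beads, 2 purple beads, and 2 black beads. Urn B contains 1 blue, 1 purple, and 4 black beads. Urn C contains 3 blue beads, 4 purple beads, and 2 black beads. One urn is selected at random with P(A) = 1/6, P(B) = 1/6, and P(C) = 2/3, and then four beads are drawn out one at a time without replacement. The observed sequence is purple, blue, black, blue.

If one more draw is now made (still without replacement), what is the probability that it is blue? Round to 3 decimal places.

0.293

Compute the likelihood of the observed sequence for each case: P(data | urn A) = (2/8)(4/7)(2/6)(3/5) = 0.028571; P(data | urn B) = (1/6)(1/5)(4/4)(0/3) = 0; P(data | urn C) = (4/9)(3/8)(2/7)(2/6) = 0.015873.
Multiplying each by its prior: 1/6 · 0.028571 = 0.0047619, 1/6 · 0 = 0, 2/3 · 0.015873 = 0.010582; these sum to 0.015344.
Dividing through by the total gives posterior P(urn A | data) = 0.31034, P(urn B | data) = 0, P(urn C | data) = 0.68966.
Averaging over the posterior, P(blue next | data) = (1/2)(0.31034) + (1/5)(0.68966) = 0.2931.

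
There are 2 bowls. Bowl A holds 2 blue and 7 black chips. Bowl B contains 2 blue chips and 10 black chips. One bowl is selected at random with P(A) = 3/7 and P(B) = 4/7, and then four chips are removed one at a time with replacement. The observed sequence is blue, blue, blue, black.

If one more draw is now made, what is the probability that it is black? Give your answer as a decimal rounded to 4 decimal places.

Under each hypothesis, the probability of the observed sequence is: P(data | bowl A) = (2/9)(2/9)(2/9)(7/9) = 0.0085353; P(data | bowl B) = (2/12)(2/12)(2/12)(10/12) = 0.003858.
The prior-weighted likelihoods are 3/7 · 0.0085353 = 0.003658, 4/7 · 0.003858 = 0.0022046; these sum to 0.0058626.
The posterior is then P(bowl A | data) = 0.62396, P(bowl B | data) = 0.37604.
The predictive probability is P(black next | data) = (7/9)(0.62396) + (5/6)(0.37604) = 0.79867.

0.7987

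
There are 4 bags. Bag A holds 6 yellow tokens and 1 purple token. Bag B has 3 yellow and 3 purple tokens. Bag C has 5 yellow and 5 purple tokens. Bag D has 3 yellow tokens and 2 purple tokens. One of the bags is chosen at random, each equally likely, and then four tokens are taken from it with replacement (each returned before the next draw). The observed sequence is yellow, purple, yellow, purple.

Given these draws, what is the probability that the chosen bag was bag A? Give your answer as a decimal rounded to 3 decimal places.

Compute the likelihood of the observed sequence for each case: P(data | bag A) = (6/7)(1/7)(6/7)(1/7) = 0.014994; P(data | bag B) = (3/6)(3/6)(3/6)(3/6) = 0.0625; P(data | bag C) = (5/10)(5/10)(5/10)(5/10) = 0.0625; P(data | bag D) = (3/5)(2/5)(3/5)(2/5) = 0.0576.
The prior-weighted likelihoods are 1/4 · 0.014994 = 0.0037484, 1/4 · 0.0625 = 0.015625, 1/4 · 0.0625 = 0.015625, 1/4 · 0.0576 = 0.0144; with total 0.049398.
By Bayes' rule, P(bag A | data) = (0.0037484) / (0.049398) = 0.075882.

0.076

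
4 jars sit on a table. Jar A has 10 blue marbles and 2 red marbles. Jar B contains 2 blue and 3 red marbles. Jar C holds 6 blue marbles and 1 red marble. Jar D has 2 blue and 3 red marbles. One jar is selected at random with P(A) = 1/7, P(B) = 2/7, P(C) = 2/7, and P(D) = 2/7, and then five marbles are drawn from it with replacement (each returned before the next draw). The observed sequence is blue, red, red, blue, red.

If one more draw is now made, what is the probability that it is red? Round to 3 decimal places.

For each hypothesis, P(data | H) works out to: P(data | jar A) = (10/12)(2/12)(2/12)(10/12)(2/12) = 0.003215; P(data | jar B) = (2/5)(3/5)(3/5)(2/5)(3/5) = 0.03456; P(data | jar C) = (6/7)(1/7)(1/7)(6/7)(1/7) = 0.002142; P(data | jar D) = (2/5)(3/5)(3/5)(2/5)(3/5) = 0.03456.
Weighting by the prior gives 1/7 · 0.003215 = 0.00045929, 2/7 · 0.03456 = 0.0098743, 2/7 · 0.002142 = 0.00061199, 2/7 · 0.03456 = 0.0098743; summing to 0.02082.
Normalising, the posterior is P(jar A | data) = 0.02206, P(jar B | data) = 0.47427, P(jar C | data) = 0.029395, P(jar D | data) = 0.47427.
Averaging over the posterior, P(red next | data) = (1/6)(0.02206) + (3/5)(0.47427) + (1/7)(0.029395) + (3/5)(0.47427) = 0.577.

0.577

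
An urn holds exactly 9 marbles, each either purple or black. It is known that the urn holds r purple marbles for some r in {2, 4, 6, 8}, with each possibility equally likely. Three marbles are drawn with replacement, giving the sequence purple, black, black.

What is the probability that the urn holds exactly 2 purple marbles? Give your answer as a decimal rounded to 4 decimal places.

The likelihood of the observed sequence under each hypothesis: P(data | r = 2) = (2/9)(7/9)(7/9) = 0.13443; P(data | r = 4) = (4/9)(5/9)(5/9) = 0.13717; P(data | r = 6) = (6/9)(3/9)(3/9) = 0.074074; P(data | r = 8) = (8/9)(1/9)(1/9) = 0.010974.
Multiplying each by its prior: 1/4 · 0.13443 = 0.033608, 1/4 · 0.13717 = 0.034294, 1/4 · 0.074074 = 0.018519, 1/4 · 0.010974 = 0.0027435; these sum to 0.089163.
So P(r = 2 | data) = (0.033608) / (0.089163) = 0.37692.

0.3769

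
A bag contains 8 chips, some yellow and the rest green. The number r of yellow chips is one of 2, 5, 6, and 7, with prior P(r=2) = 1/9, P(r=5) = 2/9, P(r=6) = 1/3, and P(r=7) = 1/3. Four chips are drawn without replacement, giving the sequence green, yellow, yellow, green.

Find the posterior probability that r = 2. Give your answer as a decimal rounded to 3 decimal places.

For each hypothesis, P(data | H) works out to: P(data | r = 2) = (6/8)(2/7)(1/6)(5/5) = 1/28; P(data | r = 5) = (3/8)(5/7)(4/6)(2/5) = 1/14; P(data | r = 6) = (2/8)(6/7)(5/6)(1/5) = 1/28; P(data | r = 7) = (1/8)(7/7)(6/6)(0/5) = 0.
Weighting by the prior gives 1/9 · 1/28 = 1/252, 2/9 · 1/14 = 1/63, 1/3 · 1/28 = 1/84, 1/3 · 0 = 0; these sum to 2/63.
Hence P(r = 2 | data) = (1/252) / (2/63) = 1/8.

0.125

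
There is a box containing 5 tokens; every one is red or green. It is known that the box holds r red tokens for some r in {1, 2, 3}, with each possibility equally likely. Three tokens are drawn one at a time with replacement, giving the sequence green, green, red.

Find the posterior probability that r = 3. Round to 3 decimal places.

The likelihood of the observed sequence under each hypothesis: P(data | r = 1) = (4/5)(4/5)(1/5) = 16/125; P(data | r = 2) = (3/5)(3/5)(2/5) = 18/125; P(data | r = 3) = (2/5)(2/5)(3/5) = 12/125.
The prior-weighted likelihoods are 1/3 · 16/125 = 16/375, 1/3 · 18/125 = 6/125, 1/3 · 12/125 = 4/125; summing to 46/375.
Therefore the posterior P(r = 3 | data) = (4/125) / (46/375) = 6/23.

0.261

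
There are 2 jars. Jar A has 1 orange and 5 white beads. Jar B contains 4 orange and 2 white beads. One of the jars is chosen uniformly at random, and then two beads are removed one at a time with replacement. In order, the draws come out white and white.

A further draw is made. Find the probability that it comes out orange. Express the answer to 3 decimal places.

For each hypothesis, P(data | H) works out to: P(data | jar A) = (5/6)(5/6) = 25/36; P(data | jar B) = (2/6)(2/6) = 1/9.
Multiplying each by its prior: 1/2 · 25/36 = 25/72, 1/2 · 1/9 = 1/18; summing to 29/72.
Dividing through by the total gives posterior P(jar A | data) = 25/29, P(jar B | data) = 4/29.
So P(orange next | data) = Σ P(orange next | H) P(H | data) = (1/6)(25/29) + (2/3)(4/29) = 41/174.

0.236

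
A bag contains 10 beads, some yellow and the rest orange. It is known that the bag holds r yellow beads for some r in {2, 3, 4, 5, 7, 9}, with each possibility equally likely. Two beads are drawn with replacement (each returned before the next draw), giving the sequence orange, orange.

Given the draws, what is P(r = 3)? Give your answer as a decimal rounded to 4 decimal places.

Compute the likelihood of the observed sequence for each case: P(data | r = 2) = (8/10)(8/10) = 16/25; P(data | r = 3) = (7/10)(7/10) = 49/100; P(data | r = 4) = (6/10)(6/10) = 9/25; P(data | r = 5) = (5/10)(5/10) = 1/4; P(data | r = 7) = (3/10)(3/10) = 9/100; P(data | r = 9) = (1/10)(1/10) = 1/100.
The prior-weighted likelihoods are 1/6 · 16/25 = 8/75, 1/6 · 49/100 = 49/600, 1/6 · 9/25 = 3/50, 1/6 · 1/4 = 1/24, 1/6 · 9/100 = 3/200, 1/6 · 1/100 = 1/600; with total 23/75.
So P(r = 3 | data) = (49/600) / (23/75) = 49/184.

0.2663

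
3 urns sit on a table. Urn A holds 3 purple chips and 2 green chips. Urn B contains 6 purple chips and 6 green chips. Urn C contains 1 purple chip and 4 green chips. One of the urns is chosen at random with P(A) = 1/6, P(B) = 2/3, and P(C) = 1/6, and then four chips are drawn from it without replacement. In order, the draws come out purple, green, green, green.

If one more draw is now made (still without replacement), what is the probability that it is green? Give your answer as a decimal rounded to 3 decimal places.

0.658

The likelihood of the observed sequence under each hypothesis: P(data | urn A) = (3/5)(2/4)(1/3)(0/2) = 0; P(data | urn B) = (6/12)(6/11)(5/10)(4/9) = 2/33; P(data | urn C) = (1/5)(4/4)(3/3)(2/2) = 1/5.
Weighting by the prior gives 1/6 · 0 = 0, 2/3 · 2/33 = 4/99, 1/6 · 1/5 = 1/30; with total 73/990.
The posterior is then P(urn A | data) = 0, P(urn B | data) = 40/73, P(urn C | data) = 33/73.
So P(green next | data) = Σ P(green next | H) P(H | data) = (3/8)(40/73) + (1)(33/73) = 48/73.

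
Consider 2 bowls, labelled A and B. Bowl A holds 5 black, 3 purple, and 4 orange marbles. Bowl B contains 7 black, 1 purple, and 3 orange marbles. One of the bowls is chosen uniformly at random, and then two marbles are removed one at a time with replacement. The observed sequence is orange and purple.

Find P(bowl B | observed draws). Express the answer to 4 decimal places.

Compute the likelihood of the observed sequence for each case: P(data | bowl A) = (4/12)(3/12) = 0.083333; P(data | bowl B) = (3/11)(1/11) = 0.024793.
The prior-weighted likelihoods are 1/2 · 0.083333 = 0.041667, 1/2 · 0.024793 = 0.012397; summing to 0.054063.
By Bayes' rule, P(bowl B | data) = (0.012397) / (0.054063) = 0.2293.

0.2293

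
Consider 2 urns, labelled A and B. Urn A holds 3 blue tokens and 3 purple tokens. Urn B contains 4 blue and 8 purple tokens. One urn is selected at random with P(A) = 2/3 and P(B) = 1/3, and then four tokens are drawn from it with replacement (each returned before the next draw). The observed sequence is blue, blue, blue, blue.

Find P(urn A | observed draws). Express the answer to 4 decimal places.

0.9101

Compute the likelihood of the observed sequence for each case: P(data | urn A) = (3/6)(3/6)(3/6)(3/6) = 0.0625; P(data | urn B) = (4/12)(4/12)(4/12)(4/12) = 0.012346.
Multiplying each by its prior: 2/3 · 0.0625 = 0.041667, 1/3 · 0.012346 = 0.0041152; with total 0.045782.
Hence P(urn A | data) = (0.041667) / (0.045782) = 0.91011.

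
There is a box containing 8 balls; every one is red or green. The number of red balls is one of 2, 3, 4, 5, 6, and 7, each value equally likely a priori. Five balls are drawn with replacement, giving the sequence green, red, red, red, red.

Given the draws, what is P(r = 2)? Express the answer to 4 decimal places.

For each hypothesis, P(data | H) works out to: P(data | r = 2) = (6/8)(2/8)(2/8)(2/8)(2/8) = 0.0029297; P(data | r = 3) = (5/8)(3/8)(3/8)(3/8)(3/8) = 0.01236; P(data | r = 4) = (4/8)(4/8)(4/8)(4/8)(4/8) = 0.03125; P(data | r = 5) = (3/8)(5/8)(5/8)(5/8)(5/8) = 0.05722; P(data | r = 6) = (2/8)(6/8)(6/8)(6/8)(6/8) = 0.079102; P(data | r = 7) = (1/8)(7/8)(7/8)(7/8)(7/8) = 0.073273.
Weighting by the prior gives 1/6 · 0.0029297 = 0.00048828, 1/6 · 0.01236 = 0.0020599, 1/6 · 0.03125 = 0.0052083, 1/6 · 0.05722 = 0.0095367, 1/6 · 0.079102 = 0.013184, 1/6 · 0.073273 = 0.012212; with total 0.042689.
By Bayes' rule, P(r = 2 | data) = (0.00048828) / (0.042689) = 0.011438.

0.0114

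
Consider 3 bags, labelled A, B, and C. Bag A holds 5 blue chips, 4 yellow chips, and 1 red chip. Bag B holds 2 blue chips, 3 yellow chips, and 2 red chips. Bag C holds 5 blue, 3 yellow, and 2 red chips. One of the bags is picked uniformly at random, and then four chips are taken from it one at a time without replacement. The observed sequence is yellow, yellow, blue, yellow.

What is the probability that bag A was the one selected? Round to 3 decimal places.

0.541

The likelihood of the observed sequence under each hypothesis: P(data | bag A) = (4/10)(3/9)(5/8)(2/7) = 0.02381; P(data | bag B) = (3/7)(2/6)(2/5)(1/4) = 0.014286; P(data | bag C) = (3/10)(2/9)(5/8)(1/7) = 0.0059524.
Weighting by the prior gives 1/3 · 0.02381 = 0.0079365, 1/3 · 0.014286 = 0.0047619, 1/3 · 0.0059524 = 0.0019841; these sum to 0.014683.
So P(bag A | data) = (0.0079365) / (0.014683) = 0.54054.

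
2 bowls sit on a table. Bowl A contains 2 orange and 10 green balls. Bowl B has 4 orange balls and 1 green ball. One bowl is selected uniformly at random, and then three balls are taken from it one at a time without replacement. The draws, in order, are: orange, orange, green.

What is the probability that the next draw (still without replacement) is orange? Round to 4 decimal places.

Compute the likelihood of the observed sequence for each case: P(data | bowl A) = (2/12)(1/11)(10/10) = 1/66; P(data | bowl B) = (4/5)(3/4)(1/3) = 1/5.
Multiplying each by its prior: 1/2 · 1/66 = 1/132, 1/2 · 1/5 = 1/10; with total 71/660.
Normalising, the posterior is P(bowl A | data) = 5/71, P(bowl B | data) = 66/71.
The predictive probability is P(orange next | data) = (0)(5/71) + (1)(66/71) = 66/71.

0.9296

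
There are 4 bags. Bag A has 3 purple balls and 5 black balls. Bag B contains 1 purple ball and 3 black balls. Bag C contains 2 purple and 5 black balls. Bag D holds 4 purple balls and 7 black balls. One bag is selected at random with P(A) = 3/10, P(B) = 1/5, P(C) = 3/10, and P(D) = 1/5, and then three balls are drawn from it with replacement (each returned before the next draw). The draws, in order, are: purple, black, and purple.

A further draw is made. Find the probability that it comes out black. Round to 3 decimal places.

0.667

The likelihood of the observed sequence under each hypothesis: P(data | bag A) = (3/8)(5/8)(3/8) = 0.087891; P(data | bag B) = (1/4)(3/4)(1/4) = 0.046875; P(data | bag C) = (2/7)(5/7)(2/7) = 0.058309; P(data | bag D) = (4/11)(7/11)(4/11) = 0.084147.
The prior-weighted likelihoods are 3/10 · 0.087891 = 0.026367, 1/5 · 0.046875 = 0.009375, 3/10 · 0.058309 = 0.017493, 1/5 · 0.084147 = 0.016829; with total 0.070064.
Dividing through by the total gives posterior P(bag A | data) = 0.37633, P(bag B | data) = 0.13381, P(bag C | data) = 0.24967, P(bag D | data) = 0.2402.
So P(black next | data) = Σ P(black next | H) P(H | data) = (5/8)(0.37633) + (3/4)(0.13381) + (5/7)(0.24967) + (7/11)(0.2402) = 0.66675.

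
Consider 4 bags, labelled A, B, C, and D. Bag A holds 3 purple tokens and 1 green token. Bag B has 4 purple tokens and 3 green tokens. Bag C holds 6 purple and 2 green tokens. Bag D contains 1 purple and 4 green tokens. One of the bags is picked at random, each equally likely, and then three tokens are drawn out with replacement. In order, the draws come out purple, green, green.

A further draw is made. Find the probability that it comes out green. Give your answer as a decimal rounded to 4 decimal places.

0.5229

Under each hypothesis, the probability of the observed sequence is: P(data | bag A) = (3/4)(1/4)(1/4) = 0.046875; P(data | bag B) = (4/7)(3/7)(3/7) = 0.10496; P(data | bag C) = (6/8)(2/8)(2/8) = 0.046875; P(data | bag D) = (1/5)(4/5)(4/5) = 0.128.
The prior-weighted likelihoods are 1/4 · 0.046875 = 0.011719, 1/4 · 0.10496 = 0.026239, 1/4 · 0.046875 = 0.011719, 1/4 · 0.128 = 0.032; with total 0.081677.
Dividing through by the total gives posterior P(bag A | data) = 0.14348, P(bag B | data) = 0.32126, P(bag C | data) = 0.14348, P(bag D | data) = 0.39179.
So P(green next | data) = Σ P(green next | H) P(H | data) = (1/4)(0.14348) + (3/7)(0.32126) + (1/4)(0.14348) + (4/5)(0.39179) = 0.52285.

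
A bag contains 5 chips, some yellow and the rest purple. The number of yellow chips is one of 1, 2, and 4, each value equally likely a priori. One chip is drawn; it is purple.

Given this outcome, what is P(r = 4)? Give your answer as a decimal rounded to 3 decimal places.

0.125

For each hypothesis, P(data | H) works out to: P(data | r = 1) = (4/5) = 4/5; P(data | r = 2) = (3/5) = 3/5; P(data | r = 4) = (1/5) = 1/5.
The prior-weighted likelihoods are 1/3 · 4/5 = 4/15, 1/3 · 3/5 = 1/5, 1/3 · 1/5 = 1/15; these sum to 8/15.
Therefore the posterior P(r = 4 | data) = (1/15) / (8/15) = 1/8.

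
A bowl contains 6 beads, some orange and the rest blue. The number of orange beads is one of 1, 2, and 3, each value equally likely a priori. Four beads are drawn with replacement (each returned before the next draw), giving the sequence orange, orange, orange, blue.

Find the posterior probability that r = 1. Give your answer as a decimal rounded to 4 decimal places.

For each hypothesis, P(data | H) works out to: P(data | r = 1) = (1/6)(1/6)(1/6)(5/6) = 0.003858; P(data | r = 2) = (2/6)(2/6)(2/6)(4/6) = 0.024691; P(data | r = 3) = (3/6)(3/6)(3/6)(3/6) = 0.0625.
Multiplying each by its prior: 1/3 · 0.003858 = 0.001286, 1/3 · 0.024691 = 0.0082305, 1/3 · 0.0625 = 0.020833; summing to 0.03035.
By Bayes' rule, P(r = 1 | data) = (0.001286) / (0.03035) = 0.042373.

0.0424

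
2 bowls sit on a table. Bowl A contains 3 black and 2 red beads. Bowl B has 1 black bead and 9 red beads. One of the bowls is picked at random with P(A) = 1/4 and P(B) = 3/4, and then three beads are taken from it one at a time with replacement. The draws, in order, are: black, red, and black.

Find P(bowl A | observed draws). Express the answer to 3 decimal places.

Under each hypothesis, the probability of the observed sequence is: P(data | bowl A) = (3/5)(2/5)(3/5) = 0.144; P(data | bowl B) = (1/10)(9/10)(1/10) = 0.009.
Weighting by the prior gives 1/4 · 0.144 = 0.036, 3/4 · 0.009 = 0.00675; these sum to 0.04275.
So P(bowl A | data) = (0.036) / (0.04275) = 0.84211.

0.842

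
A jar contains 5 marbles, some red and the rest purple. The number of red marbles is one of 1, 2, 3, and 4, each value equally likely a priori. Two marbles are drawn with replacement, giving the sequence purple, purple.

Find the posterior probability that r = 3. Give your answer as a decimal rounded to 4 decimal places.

Compute the likelihood of the observed sequence for each case: P(data | r = 1) = (4/5)(4/5) = 16/25; P(data | r = 2) = (3/5)(3/5) = 9/25; P(data | r = 3) = (2/5)(2/5) = 4/25; P(data | r = 4) = (1/5)(1/5) = 1/25.
Weighting by the prior gives 1/4 · 16/25 = 4/25, 1/4 · 9/25 = 9/100, 1/4 · 4/25 = 1/25, 1/4 · 1/25 = 1/100; summing to 3/10.
Therefore the posterior P(r = 3 | data) = (1/25) / (3/10) = 2/15.

0.1333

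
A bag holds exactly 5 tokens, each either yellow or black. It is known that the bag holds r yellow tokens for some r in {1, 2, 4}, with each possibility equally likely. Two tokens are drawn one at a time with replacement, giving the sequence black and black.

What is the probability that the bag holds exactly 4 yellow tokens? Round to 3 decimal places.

0.038

Compute the likelihood of the observed sequence for each case: P(data | r = 1) = (4/5)(4/5) = 16/25; P(data | r = 2) = (3/5)(3/5) = 9/25; P(data | r = 4) = (1/5)(1/5) = 1/25.
Multiplying each by its prior: 1/3 · 16/25 = 16/75, 1/3 · 9/25 = 3/25, 1/3 · 1/25 = 1/75; with total 26/75.
Therefore the posterior P(r = 4 | data) = (1/75) / (26/75) = 1/26.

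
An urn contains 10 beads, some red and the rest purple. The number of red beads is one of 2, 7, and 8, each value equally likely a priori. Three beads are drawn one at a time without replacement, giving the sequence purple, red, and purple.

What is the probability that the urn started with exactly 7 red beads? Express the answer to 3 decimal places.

Compute the likelihood of the observed sequence for each case: P(data | r = 2) = (8/10)(2/9)(7/8) = 7/45; P(data | r = 7) = (3/10)(7/9)(2/8) = 7/120; P(data | r = 8) = (2/10)(8/9)(1/8) = 1/45.
The prior-weighted likelihoods are 1/3 · 7/45 = 7/135, 1/3 · 7/120 = 7/360, 1/3 · 1/45 = 1/135; with total 17/216.
So P(r = 7 | data) = (7/360) / (17/216) = 21/85.

0.247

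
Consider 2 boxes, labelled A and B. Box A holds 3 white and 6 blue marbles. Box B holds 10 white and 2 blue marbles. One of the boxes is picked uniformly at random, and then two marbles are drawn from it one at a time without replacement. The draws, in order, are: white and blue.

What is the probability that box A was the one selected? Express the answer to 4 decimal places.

0.6226

Under each hypothesis, the probability of the observed sequence is: P(data | box A) = (3/9)(6/8) = 1/4; P(data | box B) = (10/12)(2/11) = 5/33.
Multiplying each by its prior: 1/2 · 1/4 = 1/8, 1/2 · 5/33 = 5/66; summing to 53/264.
By Bayes' rule, P(box A | data) = (1/8) / (53/264) = 33/53.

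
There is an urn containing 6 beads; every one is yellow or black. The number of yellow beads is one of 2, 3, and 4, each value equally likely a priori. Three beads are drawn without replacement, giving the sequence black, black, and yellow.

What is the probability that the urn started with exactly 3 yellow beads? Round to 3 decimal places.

0.360

Under each hypothesis, the probability of the observed sequence is: P(data | r = 2) = (4/6)(3/5)(2/4) = 1/5; P(data | r = 3) = (3/6)(2/5)(3/4) = 3/20; P(data | r = 4) = (2/6)(1/5)(4/4) = 1/15.
Weighting by the prior gives 1/3 · 1/5 = 1/15, 1/3 · 3/20 = 1/20, 1/3 · 1/15 = 1/45; with total 5/36.
Hence P(r = 3 | data) = (1/20) / (5/36) = 9/25.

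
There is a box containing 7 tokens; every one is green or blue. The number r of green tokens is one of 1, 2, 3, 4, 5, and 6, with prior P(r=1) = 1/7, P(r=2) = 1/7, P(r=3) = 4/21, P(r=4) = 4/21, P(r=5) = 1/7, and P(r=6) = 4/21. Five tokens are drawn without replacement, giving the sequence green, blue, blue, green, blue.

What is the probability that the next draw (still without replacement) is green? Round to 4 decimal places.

The likelihood of the observed sequence under each hypothesis: P(data | r = 1) = (1/7)(6/6)(5/5)(0/4) = 0; P(data | r = 2) = (2/7)(5/6)(4/5)(1/4)(3/3) = 1/21; P(data | r = 3) = (3/7)(4/6)(3/5)(2/4)(2/3) = 2/35; P(data | r = 4) = (4/7)(3/6)(2/5)(3/4)(1/3) = 1/35; P(data | r = 5) = (5/7)(2/6)(1/5)(4/4)(0/3) = 0; P(data | r = 6) = (6/7)(1/6)(0/5) = 0.
Multiplying each by its prior: 1/7 · 0 = 0, 1/7 · 1/21 = 1/147, 4/21 · 2/35 = 8/735, 4/21 · 1/35 = 4/735, 1/7 · 0 = 0, 4/21 · 0 = 0; summing to 17/735.
Normalising, the posterior is P(r = 1 | data) = 0, P(r = 2 | data) = 5/17, P(r = 3 | data) = 8/17, P(r = 4 | data) = 4/17, P(r = 5 | data) = 0, P(r = 6 | data) = 0.
Averaging over the posterior, P(green next | data) = (0)(5/17) + (1/2)(8/17) + (1)(4/17) = 8/17.

0.4706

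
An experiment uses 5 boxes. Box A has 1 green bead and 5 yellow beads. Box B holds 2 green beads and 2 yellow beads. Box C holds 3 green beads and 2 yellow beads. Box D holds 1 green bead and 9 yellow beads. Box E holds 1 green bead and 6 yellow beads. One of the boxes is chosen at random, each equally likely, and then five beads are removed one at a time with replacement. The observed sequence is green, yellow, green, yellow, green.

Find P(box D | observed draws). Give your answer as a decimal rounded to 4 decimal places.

0.0113

For each hypothesis, P(data | H) works out to: P(data | box A) = (1/6)(5/6)(1/6)(5/6)(1/6) = 0.003215; P(data | box B) = (2/4)(2/4)(2/4)(2/4)(2/4) = 0.03125; P(data | box C) = (3/5)(2/5)(3/5)(2/5)(3/5) = 0.03456; P(data | box D) = (1/10)(9/10)(1/10)(9/10)(1/10) = 0.00081; P(data | box E) = (1/7)(6/7)(1/7)(6/7)(1/7) = 0.002142.
The prior-weighted likelihoods are 1/5 · 0.003215 = 0.000643, 1/5 · 0.03125 = 0.00625, 1/5 · 0.03456 = 0.006912, 1/5 · 0.00081 = 0.000162, 1/5 · 0.002142 = 0.00042839; with total 0.014395.
So P(box D | data) = (0.000162) / (0.014395) = 0.011254.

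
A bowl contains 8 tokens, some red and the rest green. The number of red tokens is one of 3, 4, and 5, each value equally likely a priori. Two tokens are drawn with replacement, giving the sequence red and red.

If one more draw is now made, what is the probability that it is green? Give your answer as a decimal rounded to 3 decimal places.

0.460

The likelihood of the observed sequence under each hypothesis: P(data | r = 3) = (3/8)(3/8) = 9/64; P(data | r = 4) = (4/8)(4/8) = 1/4; P(data | r = 5) = (5/8)(5/8) = 25/64.
The prior-weighted likelihoods are 1/3 · 9/64 = 3/64, 1/3 · 1/4 = 1/12, 1/3 · 25/64 = 25/192; with total 25/96.
The posterior is then P(r = 3 | data) = 9/50, P(r = 4 | data) = 8/25, P(r = 5 | data) = 1/2.
The predictive probability is P(green next | data) = (5/8)(9/50) + (1/2)(8/25) + (3/8)(1/2) = 23/50.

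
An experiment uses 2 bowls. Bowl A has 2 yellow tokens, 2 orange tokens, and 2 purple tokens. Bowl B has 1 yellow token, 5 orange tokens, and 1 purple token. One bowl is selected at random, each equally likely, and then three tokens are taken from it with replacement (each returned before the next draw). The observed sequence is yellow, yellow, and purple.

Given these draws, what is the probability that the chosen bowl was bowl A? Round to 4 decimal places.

0.9270

For each hypothesis, P(data | H) works out to: P(data | bowl A) = (2/6)(2/6)(2/6) = 0.037037; P(data | bowl B) = (1/7)(1/7)(1/7) = 0.0029155.
The prior-weighted likelihoods are 1/2 · 0.037037 = 0.018519, 1/2 · 0.0029155 = 0.0014577; these sum to 0.019976.
Hence P(bowl A | data) = (0.018519) / (0.019976) = 0.92703.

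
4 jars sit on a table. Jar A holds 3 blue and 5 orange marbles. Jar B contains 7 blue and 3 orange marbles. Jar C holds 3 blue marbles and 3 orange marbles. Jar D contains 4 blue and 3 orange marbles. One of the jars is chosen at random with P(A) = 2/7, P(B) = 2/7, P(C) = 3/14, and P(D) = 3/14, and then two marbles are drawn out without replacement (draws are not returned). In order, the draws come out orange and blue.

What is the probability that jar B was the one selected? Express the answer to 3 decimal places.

The likelihood of the observed sequence under each hypothesis: P(data | jar A) = (5/8)(3/7) = 15/56; P(data | jar B) = (3/10)(7/9) = 7/30; P(data | jar C) = (3/6)(3/5) = 3/10; P(data | jar D) = (3/7)(4/6) = 2/7.
Weighting by the prior gives 2/7 · 15/56 = 15/196, 2/7 · 7/30 = 1/15, 3/14 · 3/10 = 9/140, 3/14 · 2/7 = 3/49; with total 79/294.
By Bayes' rule, P(jar B | data) = (1/15) / (79/294) = 98/395.

0.248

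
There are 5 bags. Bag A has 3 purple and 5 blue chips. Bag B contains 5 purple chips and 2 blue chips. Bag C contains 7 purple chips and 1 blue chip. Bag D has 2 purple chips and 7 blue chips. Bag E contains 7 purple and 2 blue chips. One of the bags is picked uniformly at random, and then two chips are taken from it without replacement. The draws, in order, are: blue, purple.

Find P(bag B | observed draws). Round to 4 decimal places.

For each hypothesis, P(data | H) works out to: P(data | bag A) = (5/8)(3/7) = 0.26786; P(data | bag B) = (2/7)(5/6) = 0.2381; P(data | bag C) = (1/8)(7/7) = 0.125; P(data | bag D) = (7/9)(2/8) = 0.19444; P(data | bag E) = (2/9)(7/8) = 0.19444.
The prior-weighted likelihoods are 1/5 · 0.26786 = 0.053571, 1/5 · 0.2381 = 0.047619, 1/5 · 0.125 = 0.025, 1/5 · 0.19444 = 0.038889, 1/5 · 0.19444 = 0.038889; with total 0.20397.
Hence P(bag B | data) = (0.047619) / (0.20397) = 0.23346.

0.2335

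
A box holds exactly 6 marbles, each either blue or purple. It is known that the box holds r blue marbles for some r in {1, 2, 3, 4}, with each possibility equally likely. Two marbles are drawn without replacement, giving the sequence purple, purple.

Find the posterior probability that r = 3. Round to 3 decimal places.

For each hypothesis, P(data | H) works out to: P(data | r = 1) = (5/6)(4/5) = 2/3; P(data | r = 2) = (4/6)(3/5) = 2/5; P(data | r = 3) = (3/6)(2/5) = 1/5; P(data | r = 4) = (2/6)(1/5) = 1/15.
Weighting by the prior gives 1/4 · 2/3 = 1/6, 1/4 · 2/5 = 1/10, 1/4 · 1/5 = 1/20, 1/4 · 1/15 = 1/60; summing to 1/3.
Hence P(r = 3 | data) = (1/20) / (1/3) = 3/20.

0.150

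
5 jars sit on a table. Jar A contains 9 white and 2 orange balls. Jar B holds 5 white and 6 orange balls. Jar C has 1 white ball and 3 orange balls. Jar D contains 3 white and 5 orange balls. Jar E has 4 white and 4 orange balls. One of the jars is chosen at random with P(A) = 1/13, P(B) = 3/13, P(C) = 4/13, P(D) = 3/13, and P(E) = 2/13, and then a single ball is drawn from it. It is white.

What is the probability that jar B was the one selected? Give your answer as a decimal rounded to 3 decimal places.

Compute the likelihood of this draw for each case: P(data | jar A) = (9/11) = 0.81818; P(data | jar B) = (5/11) = 0.45455; P(data | jar C) = (1/4) = 0.25; P(data | jar D) = (3/8) = 0.375; P(data | jar E) = (4/8) = 0.5.
Weighting by the prior gives 1/13 · 0.81818 = 0.062937, 3/13 · 0.45455 = 0.1049, 4/13 · 0.25 = 0.076923, 3/13 · 0.375 = 0.086538, 2/13 · 0.5 = 0.076923; summing to 0.40822.
By Bayes' rule, P(jar B | data) = (0.1049) / (0.40822) = 0.25696.

0.257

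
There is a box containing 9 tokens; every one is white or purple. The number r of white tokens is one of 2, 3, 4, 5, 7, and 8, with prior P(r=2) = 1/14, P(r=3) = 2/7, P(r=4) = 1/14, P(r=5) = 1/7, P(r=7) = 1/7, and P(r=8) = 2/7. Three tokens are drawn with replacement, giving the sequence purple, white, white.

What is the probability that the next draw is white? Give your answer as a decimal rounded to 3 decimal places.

The likelihood of the observed sequence under each hypothesis: P(data | r = 2) = (7/9)(2/9)(2/9) = 0.038409; P(data | r = 3) = (6/9)(3/9)(3/9) = 0.074074; P(data | r = 4) = (5/9)(4/9)(4/9) = 0.10974; P(data | r = 5) = (4/9)(5/9)(5/9) = 0.13717; P(data | r = 7) = (2/9)(7/9)(7/9) = 0.13443; P(data | r = 8) = (1/9)(8/9)(8/9) = 0.087791.
The prior-weighted likelihoods are 1/14 · 0.038409 = 0.0027435, 2/7 · 0.074074 = 0.021164, 1/14 · 0.10974 = 0.0078385, 1/7 · 0.13717 = 0.019596, 1/7 · 0.13443 = 0.019204, 2/7 · 0.087791 = 0.025083; these sum to 0.09563.
The posterior is then P(r = 2 | data) = 0.028689, P(r = 3 | data) = 0.22131, P(r = 4 | data) = 0.081967, P(r = 5 | data) = 0.20492, P(r = 7 | data) = 0.20082, P(r = 8 | data) = 0.2623.
The predictive probability is P(white next | data) = (2/9)(0.028689) + (1/3)(0.22131) + (4/9)(0.081967) + (5/9)(0.20492) + (7/9)(0.20082) + (8/9)(0.2623) = 0.61976.

0.620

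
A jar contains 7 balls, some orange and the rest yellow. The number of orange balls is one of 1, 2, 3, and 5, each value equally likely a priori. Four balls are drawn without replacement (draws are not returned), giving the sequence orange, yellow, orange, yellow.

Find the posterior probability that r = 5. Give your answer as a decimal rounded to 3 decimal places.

The likelihood of the observed sequence under each hypothesis: P(data | r = 1) = (1/7)(6/6)(0/5) = 0; P(data | r = 2) = (2/7)(5/6)(1/5)(4/4) = 1/21; P(data | r = 3) = (3/7)(4/6)(2/5)(3/4) = 3/35; P(data | r = 5) = (5/7)(2/6)(4/5)(1/4) = 1/21.
Weighting by the prior gives 1/4 · 0 = 0, 1/4 · 1/21 = 1/84, 1/4 · 3/35 = 3/140, 1/4 · 1/21 = 1/84; summing to 19/420.
Hence P(r = 5 | data) = (1/84) / (19/420) = 5/19.

0.263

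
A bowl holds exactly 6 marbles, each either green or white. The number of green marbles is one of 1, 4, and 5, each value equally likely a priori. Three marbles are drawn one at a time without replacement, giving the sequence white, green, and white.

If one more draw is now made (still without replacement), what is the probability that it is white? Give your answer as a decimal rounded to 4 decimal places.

Compute the likelihood of the observed sequence for each case: P(data | r = 1) = (5/6)(1/5)(4/4) = 1/6; P(data | r = 4) = (2/6)(4/5)(1/4) = 1/15; P(data | r = 5) = (1/6)(5/5)(0/4) = 0.
Weighting by the prior gives 1/3 · 1/6 = 1/18, 1/3 · 1/15 = 1/45, 1/3 · 0 = 0; summing to 7/90.
Dividing through by the total gives posterior P(r = 1 | data) = 5/7, P(r = 4 | data) = 2/7, P(r = 5 | data) = 0.
Averaging over the posterior, P(white next | data) = (1)(5/7) + (0)(2/7) = 5/7.

0.7143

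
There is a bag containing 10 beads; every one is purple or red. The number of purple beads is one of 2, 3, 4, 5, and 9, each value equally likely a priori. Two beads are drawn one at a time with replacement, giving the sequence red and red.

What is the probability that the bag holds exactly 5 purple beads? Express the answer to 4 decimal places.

Compute the likelihood of the observed sequence for each case: P(data | r = 2) = (8/10)(8/10) = 16/25; P(data | r = 3) = (7/10)(7/10) = 49/100; P(data | r = 4) = (6/10)(6/10) = 9/25; P(data | r = 5) = (5/10)(5/10) = 1/4; P(data | r = 9) = (1/10)(1/10) = 1/100.
Multiplying each by its prior: 1/5 · 16/25 = 16/125, 1/5 · 49/100 = 49/500, 1/5 · 9/25 = 9/125, 1/5 · 1/4 = 1/20, 1/5 · 1/100 = 1/500; summing to 7/20.
By Bayes' rule, P(r = 5 | data) = (1/20) / (7/20) = 1/7.

0.1429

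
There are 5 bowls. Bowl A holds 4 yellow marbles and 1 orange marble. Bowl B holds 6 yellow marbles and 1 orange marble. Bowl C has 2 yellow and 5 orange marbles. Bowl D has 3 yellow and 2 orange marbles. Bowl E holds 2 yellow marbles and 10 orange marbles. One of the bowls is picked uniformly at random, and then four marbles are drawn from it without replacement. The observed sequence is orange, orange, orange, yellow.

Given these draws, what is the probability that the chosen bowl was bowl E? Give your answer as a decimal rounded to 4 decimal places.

0.4590

For each hypothesis, P(data | H) works out to: P(data | bowl A) = (1/5)(0/4) = 0; P(data | bowl B) = (1/7)(0/6) = 0; P(data | bowl C) = (5/7)(4/6)(3/5)(2/4) = 0.14286; P(data | bowl D) = (2/5)(1/4)(0/3) = 0; P(data | bowl E) = (10/12)(9/11)(8/10)(2/9) = 0.12121.
Multiplying each by its prior: 1/5 · 0 = 0, 1/5 · 0 = 0, 1/5 · 0.14286 = 0.028571, 1/5 · 0 = 0, 1/5 · 0.12121 = 0.024242; these sum to 0.052814.
Therefore the posterior P(bowl E | data) = (0.024242) / (0.052814) = 0.45902.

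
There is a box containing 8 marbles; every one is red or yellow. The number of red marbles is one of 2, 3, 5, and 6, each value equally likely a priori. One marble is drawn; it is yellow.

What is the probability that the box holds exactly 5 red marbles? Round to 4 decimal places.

The likelihood of this draw under each hypothesis: P(data | r = 2) = (6/8) = 3/4; P(data | r = 3) = (5/8) = 5/8; P(data | r = 5) = (3/8) = 3/8; P(data | r = 6) = (2/8) = 1/4.
Multiplying each by its prior: 1/4 · 3/4 = 3/16, 1/4 · 5/8 = 5/32, 1/4 · 3/8 = 3/32, 1/4 · 1/4 = 1/16; summing to 1/2.
By Bayes' rule, P(r = 5 | data) = (3/32) / (1/2) = 3/16.

0.1875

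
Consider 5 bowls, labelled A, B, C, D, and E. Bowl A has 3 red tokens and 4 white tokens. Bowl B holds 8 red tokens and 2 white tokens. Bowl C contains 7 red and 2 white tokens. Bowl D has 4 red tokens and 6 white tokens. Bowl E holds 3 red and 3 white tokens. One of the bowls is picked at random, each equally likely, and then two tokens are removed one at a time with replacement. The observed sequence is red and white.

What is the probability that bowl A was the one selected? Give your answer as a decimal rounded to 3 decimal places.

Under each hypothesis, the probability of the observed sequence is: P(data | bowl A) = (3/7)(4/7) = 0.2449; P(data | bowl B) = (8/10)(2/10) = 0.16; P(data | bowl C) = (7/9)(2/9) = 0.17284; P(data | bowl D) = (4/10)(6/10) = 0.24; P(data | bowl E) = (3/6)(3/6) = 0.25.
Multiplying each by its prior: 1/5 · 0.2449 = 0.04898, 1/5 · 0.16 = 0.032, 1/5 · 0.17284 = 0.034568, 1/5 · 0.24 = 0.048, 1/5 · 0.25 = 0.05; these sum to 0.21355.
So P(bowl A | data) = (0.04898) / (0.21355) = 0.22936.

0.229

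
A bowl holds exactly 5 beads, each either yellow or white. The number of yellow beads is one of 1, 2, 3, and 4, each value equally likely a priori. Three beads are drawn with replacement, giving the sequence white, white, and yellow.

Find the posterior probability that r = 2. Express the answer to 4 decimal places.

0.3600

Compute the likelihood of the observed sequence for each case: P(data | r = 1) = (4/5)(4/5)(1/5) = 16/125; P(data | r = 2) = (3/5)(3/5)(2/5) = 18/125; P(data | r = 3) = (2/5)(2/5)(3/5) = 12/125; P(data | r = 4) = (1/5)(1/5)(4/5) = 4/125.
The prior-weighted likelihoods are 1/4 · 16/125 = 4/125, 1/4 · 18/125 = 9/250, 1/4 · 12/125 = 3/125, 1/4 · 4/125 = 1/125; with total 1/10.
Therefore the posterior P(r = 2 | data) = (9/250) / (1/10) = 9/25.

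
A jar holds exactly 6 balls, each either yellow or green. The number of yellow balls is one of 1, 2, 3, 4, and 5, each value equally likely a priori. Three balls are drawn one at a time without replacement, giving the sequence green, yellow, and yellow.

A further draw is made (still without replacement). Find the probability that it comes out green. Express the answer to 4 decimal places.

0.4000

Compute the likelihood of the observed sequence for each case: P(data | r = 1) = (5/6)(1/5)(0/4) = 0; P(data | r = 2) = (4/6)(2/5)(1/4) = 1/15; P(data | r = 3) = (3/6)(3/5)(2/4) = 3/20; P(data | r = 4) = (2/6)(4/5)(3/4) = 1/5; P(data | r = 5) = (1/6)(5/5)(4/4) = 1/6.
Multiplying each by its prior: 1/5 · 0 = 0, 1/5 · 1/15 = 1/75, 1/5 · 3/20 = 3/100, 1/5 · 1/5 = 1/25, 1/5 · 1/6 = 1/30; summing to 7/60.
The posterior is then P(r = 1 | data) = 0, P(r = 2 | data) = 4/35, P(r = 3 | data) = 9/35, P(r = 4 | data) = 12/35, P(r = 5 | data) = 2/7.
The predictive probability is P(green next | data) = (1)(4/35) + (2/3)(9/35) + (1/3)(12/35) + (0)(2/7) = 2/5.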